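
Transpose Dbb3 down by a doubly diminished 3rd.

B2

Counting three letter names down from D lands on B.
A doubly diminished third is 1 semitone; 1 semitone down from Dbb3 gives B2.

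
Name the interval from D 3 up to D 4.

D to D is the same letter name, plus an octave: an octave.
Counting semitones, D3→D4 is 12, which is the perfect octave.

perfect 8th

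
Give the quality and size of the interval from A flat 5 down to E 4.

Descending from Ab5 to E4 is the same interval as ascending E4 to Ab5.
E to A spans four letter names (E-F-G-A), plus an octave: an eleventh.
A perfect eleventh would be 17 semitones; E4 to Ab5 is 16, one semitone narrower, so the interval is diminished.
(Equivalently, a compound diminished fourth: a diminished fourth plus an octave.)

d11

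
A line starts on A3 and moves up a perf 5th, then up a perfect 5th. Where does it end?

A perfect fifth up from A3 is E4.
Up a perfect fifth from E4: B4 (7 semitones up).

B4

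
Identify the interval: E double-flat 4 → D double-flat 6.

minor 14th

E to D spans seven letter names (E-F-G-A-B-C-D), plus an octave, so the interval is some kind of fourteenth.
A major fourteenth would be 23 semitones, but Ebb4 to Dbb6 is 22 — one semitone narrower, making it a minor fourteenth.
(Equivalently, a compound minor seventh: a minor seventh plus an octave.)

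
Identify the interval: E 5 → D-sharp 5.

Descending from E5 to D#5 is the same interval as ascending D#5 to E5.
D to E spans two letter names (D-E), so the interval is some kind of second.
At 1 semitone, D#5→E5 falls one short of a major second: minor.

minor second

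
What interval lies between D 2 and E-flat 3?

minor ninth

D to E spans two letter names (D-E), plus an octave — that makes it a ninth of some quality.
D2 to Eb3 is 13 semitones, a half step short of the major ninth (14), so this is minor.
(Equivalently, a compound minor second: a minor second plus an octave.)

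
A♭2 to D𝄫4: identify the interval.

A to D spans four letter names (A-B-C-D), plus an octave, so the interval is some kind of eleventh.
A perfect eleventh would be 17 semitones; Ab2 to Dbb4 is 16, one semitone narrower, so the interval is diminished.
(Equivalently, a compound diminished fourth: a diminished fourth plus an octave.)

diminished eleventh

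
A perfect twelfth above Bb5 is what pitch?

The twelfth's letter: B up five letter names plus an octave → F.
Moving 19 semitones up from Bb5 (the size of a perfect twelfth) reaches F7.

F7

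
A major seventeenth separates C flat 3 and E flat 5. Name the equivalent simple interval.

Subtracting seven from the interval number removes an octave: 17 − 14 = 3.
So a major seventeenth is 2 octaves plus a major third. The quality is unchanged.

major 3rd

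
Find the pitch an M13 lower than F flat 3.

The thirteenth's letter: F down six letter names plus an octave → A.
Moving 21 semitones down from Fb3 (the size of a major thirteenth) reaches Abb1.

A double-flat 1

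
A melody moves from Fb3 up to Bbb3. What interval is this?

F to B spans four letter names (F-G-A-B) — that makes it a fourth of some quality.
The perfect fourth spans 5 semitones, and Fb3 to Bbb3 is exactly 5 semitones — so this is a perfect fourth.

P4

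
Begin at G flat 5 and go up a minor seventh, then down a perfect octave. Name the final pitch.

F flat 5

Up a minor seventh from Gb5: Fb6 (10 semitones up).
Down a perfect octave from Fb6: Fb5 (12 semitones down).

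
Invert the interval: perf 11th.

perfect fifth

First reduce the compound perfect eleventh to its simple form, a perfect fourth.
The rule of nine gives the new number: 9 − 4 = 5, so a fourth becomes a fifth.
And perfect stays perfect under inversion, so we get a perfect fifth.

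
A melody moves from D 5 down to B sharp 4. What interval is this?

Descending from D5 to B#4 is the same interval as ascending B#4 to D5.
B to D spans three letter names (B-C-D), so the interval is some kind of third.
A major third would be 4 semitones; B#4 to D5 is 2, two semitones narrower, so the interval is diminished.

d3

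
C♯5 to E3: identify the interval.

Descending from C#5 to E3 is the same interval as ascending E3 to C#5.
E to C spans six letter names (E-F-G-A-B-C), plus an octave — that makes it a thirteenth of some quality.
E3 to C#5 is 21 semitones, matching the major thirteenth exactly, so the quality is major.
(Equivalently, a compound major sixth: a major sixth plus an octave.)

major 13th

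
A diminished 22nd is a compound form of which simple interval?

d8

Subtracting seven from the interval number removes an octave: 22 − 14 = 8.
Quality carries through unchanged, so the simple form is a diminished octave.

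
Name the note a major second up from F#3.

Counting two letter names up from F lands on G.
A major second is 2 semitones; 2 semitones up from F#3 gives G#3.

G#3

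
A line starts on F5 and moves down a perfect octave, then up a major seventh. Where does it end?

Down a perfect octave from F5: F4 (12 semitones down).
A major seventh up from F4 is E5.

E5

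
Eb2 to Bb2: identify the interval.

E to B spans five letter names (E-F-G-A-B): a fifth.
Counting semitones, Eb2→Bb2 is 7, which is the perfect fifth.

perfect fifth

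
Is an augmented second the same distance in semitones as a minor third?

Both span 3 semitones: an augmented second and a minor third are the same chromatic distance.

Yes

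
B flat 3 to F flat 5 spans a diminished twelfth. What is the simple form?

diminished fifth

Each octave removed subtracts seven from the number: 12 − 7 = 5.
Quality carries through unchanged, so the simple form is a diminished fifth.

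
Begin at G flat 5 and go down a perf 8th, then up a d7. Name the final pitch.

A perfect octave down from Gb5 is Gb4.
A diminished seventh up from Gb4 is Fbb5.

F double-flat 5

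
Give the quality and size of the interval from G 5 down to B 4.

m6

Descending from G5 to B4 is the same interval as ascending B4 to G5.
B to G spans six letter names (B-C-D-E-F-G) — that makes it a sixth of some quality.
B4 to G5 is 8 semitones, a half step short of the major sixth (9), so this is minor.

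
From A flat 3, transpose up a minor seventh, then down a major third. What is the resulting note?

E double-flat 4

Up a minor seventh from Ab3: Gb4 (10 semitones up).
Down a major third from Gb4: Ebb4 (4 semitones down).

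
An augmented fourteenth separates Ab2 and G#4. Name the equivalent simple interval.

Take out an octave (7 from the number): 14 − 7 = 7.
Quality carries through unchanged, so the simple form is an augmented seventh.

augmented seventh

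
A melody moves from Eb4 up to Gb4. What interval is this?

E to G spans three letter names (E-F-G) — that makes it a third of some quality.
Eb4 to Gb4 is 3 semitones, a half step short of the major third (4), so this is minor.

minor third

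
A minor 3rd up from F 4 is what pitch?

A flat 4

Three letter names up from F: A.
A minor third spans 3 semitones, so from F4 the target pitch is Ab4.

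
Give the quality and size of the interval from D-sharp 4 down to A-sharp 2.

perfect eleventh

Descending from D#4 to A#2 is the same interval as ascending A#2 to D#4.
A to D spans four letter names (A-B-C-D), plus an octave — that makes it an eleventh of some quality.
Counting semitones, A#2→D#4 is 17, which is the perfect eleventh.
(Equivalently, a compound perfect fourth: a perfect fourth plus an octave.)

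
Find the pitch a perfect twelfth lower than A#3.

D#2

Counting five letter names plus an octave down from A lands on D.
A perfect twelfth is 19 semitones; 19 semitones down from A#3 gives D#2.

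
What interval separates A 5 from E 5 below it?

Descending from A5 to E5 is the same interval as ascending E5 to A5.
E to A spans four letter names (E-F-G-A) — that makes it a fourth of some quality.
Counting semitones, E5→A5 is 5, which is the perfect fourth.

P4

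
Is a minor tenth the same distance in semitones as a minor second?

No

15 semitones (minor tenth) vs 1 semitone (minor second): not equal.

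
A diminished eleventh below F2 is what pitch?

C#1

The eleventh's letter: F down four letter names plus an octave → C.
A diminished eleventh spans 16 semitones, so from F2 the target pitch is C#1.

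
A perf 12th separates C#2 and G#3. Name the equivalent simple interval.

perfect fifth

Each octave removed subtracts seven from the number: 12 − 7 = 5.
Quality carries through unchanged, so the simple form is a perfect fifth.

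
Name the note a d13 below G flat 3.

The thirteenth's letter: G down six letter names plus an octave → B.
A diminished thirteenth is 19 semitones; 19 semitones down from Gb3 gives B1.

B 1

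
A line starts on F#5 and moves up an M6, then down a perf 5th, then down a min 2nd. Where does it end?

F##5

A major sixth up from F#5 is D#6.
Down a perfect fifth from D#6: G#5 (7 semitones down).
Down a minor second from G#5: F##5 (1 semitone down).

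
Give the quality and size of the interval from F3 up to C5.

perfect 12th

F to C spans five letter names (F-G-A-B-C), plus an octave — that makes it a twelfth of some quality.
F3 to C5 is 19 semitones, matching the perfect twelfth exactly, so the quality is perfect.
(Equivalently, a compound perfect fifth: a perfect fifth plus an octave.)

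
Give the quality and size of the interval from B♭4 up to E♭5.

perfect fourth

B to E spans four letter names (B-C-D-E): a fourth.
Counting semitones, Bb4→Eb5 is 5, which is the perfect fourth.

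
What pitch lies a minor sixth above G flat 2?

E double-flat 3

Counting six letter names up from G lands on E.
A minor sixth is 8 semitones; 8 semitones up from Gb2 gives Ebb3.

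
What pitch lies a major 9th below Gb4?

Fb3

Counting two letter names plus an octave down from G lands on F.
A major ninth is 14 semitones; 14 semitones down from Gb4 gives Fb3.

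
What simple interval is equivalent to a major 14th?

major 7th

Each octave removed subtracts seven from the number: 14 − 7 = 7.
So a major fourteenth is an octave plus a major seventh. The quality is unchanged.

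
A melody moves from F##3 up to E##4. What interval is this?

major seventh

F to E spans seven letter names (F-G-A-B-C-D-E): a seventh.
Counting semitones, F##3→E##4 is 11, which is the major seventh.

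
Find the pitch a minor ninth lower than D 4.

C sharp 3

The ninth's letter: D down two letter names plus an octave → C.
Moving 13 semitones down from D4 (the size of a minor ninth) reaches C#3.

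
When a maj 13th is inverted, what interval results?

minor 3rd

First reduce the compound major thirteenth to its simple form, a major sixth.
Interval numbers invert to sum to nine: 6 + 3 = 9, so a sixth inverts to a third.
And major becomes minor under inversion, so we get a minor third.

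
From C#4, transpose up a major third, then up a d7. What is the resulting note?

D5

C#4 up a major third → E#4 (4 semitones).
A diminished seventh up from E#4 is D5.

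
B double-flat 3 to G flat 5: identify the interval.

major thirteenth

B to G spans six letter names (B-C-D-E-F-G), plus an octave, so the interval is some kind of thirteenth.
Bbb3 to Gb5 is 21 semitones, matching the major thirteenth exactly, so the quality is major.
(Equivalently, a compound major sixth: a major sixth plus an octave.)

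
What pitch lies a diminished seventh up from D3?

Seven letter names up from D: C.
A diminished seventh spans 9 semitones, so from D3 the target pitch is Cb4.

Cb4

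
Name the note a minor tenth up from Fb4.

Counting three letter names plus an octave up from F lands on A.
A minor tenth is 15 semitones; 15 semitones up from Fb4 gives Abb5.

Abb5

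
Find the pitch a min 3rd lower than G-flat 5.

The third takes the letter from G down to E.
A minor third is 3 semitones; 3 semitones down from Gb5 gives Eb5.

E-flat 5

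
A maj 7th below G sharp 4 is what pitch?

Seven letter names down from G: A.
A major seventh is 11 semitones; 11 semitones down from G#4 gives A3.

A 3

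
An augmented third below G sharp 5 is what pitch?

E flat 5

The third takes the letter from G down to E.
An augmented third spans 5 semitones, so from G#5 the target pitch is Eb5.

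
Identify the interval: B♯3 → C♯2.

major 14th

Descending from B#3 to C#2 is the same interval as ascending C#2 to B#3.
C to B spans seven letter names (C-D-E-F-G-A-B), plus an octave, so the interval is some kind of fourteenth.
C#2 to B#3 is 23 semitones, matching the major fourteenth exactly, so the quality is major.
(Equivalently, a compound major seventh: a major seventh plus an octave.)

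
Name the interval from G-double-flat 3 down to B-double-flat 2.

Descending from Gbb3 to Bbb2 is the same interval as ascending Bbb2 to Gbb3.
B to G spans six letter names (B-C-D-E-F-G): a sixth.
Bbb2 to Gbb3 is 8 semitones, a half step short of the major sixth (9), so this is minor.

minor 6th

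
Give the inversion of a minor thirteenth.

First reduce the compound minor thirteenth to its simple form, a minor sixth.
Interval numbers invert to sum to nine: 6 + 3 = 9, so a sixth inverts to a third.
The quality also flips — minor becomes major — giving a major third.

M3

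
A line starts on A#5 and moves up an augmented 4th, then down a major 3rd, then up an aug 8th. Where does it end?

B##6

A#5 up an augmented fourth → D##6 (6 semitones).
Down a major third from D##6: B#5 (4 semitones down).
B#5 up an augmented octave → B##6 (13 semitones).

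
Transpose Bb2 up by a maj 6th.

G3

The sixth takes the letter from B up to G.
A major sixth is 9 semitones; 9 semitones up from Bb2 gives G3.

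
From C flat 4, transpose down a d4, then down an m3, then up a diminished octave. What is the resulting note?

A diminished fourth down from Cb4 is G3.
A minor third down from G3 is E3.
Up a diminished octave from E3: Eb4 (11 semitones up).

E flat 4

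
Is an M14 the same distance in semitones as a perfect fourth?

A major fourteenth is 23 semitones but a perfect fourth is 5 semitones — different sizes.

No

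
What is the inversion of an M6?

minor 3rd

Inverted interval numbers add to nine, so a sixth pairs with a third (6 + 3 = 9).
And major becomes minor under inversion, so we get a minor third.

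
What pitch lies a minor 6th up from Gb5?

Six letter names up from G: E.
Moving 8 semitones up from Gb5 (the size of a minor sixth) reaches Ebb6.

Ebb6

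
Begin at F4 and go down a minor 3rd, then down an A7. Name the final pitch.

Ebb3

F4 down a minor third → D4 (3 semitones).
Down an augmented seventh from D4: Ebb3 (12 semitones down).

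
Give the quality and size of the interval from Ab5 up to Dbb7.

diminished eleventh

A to D spans four letter names (A-B-C-D), plus an octave: an eleventh.
Ab5 to Dbb7 spans 16 semitones — one semitone narrower than the perfect eleventh (17) — giving a diminished eleventh.
(Equivalently, a compound diminished fourth: a diminished fourth plus an octave.)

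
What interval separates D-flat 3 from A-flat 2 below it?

Descending from Db3 to Ab2 is the same interval as ascending Ab2 to Db3.
A to D spans four letter names (A-B-C-D): a fourth.
The perfect fourth spans 5 semitones, and Ab2 to Db3 is exactly 5 semitones — so this is a perfect fourth.

perfect fourth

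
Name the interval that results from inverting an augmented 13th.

First reduce the compound augmented thirteenth to its simple form, an augmented sixth.
Interval numbers invert to sum to nine: 6 + 3 = 9, so a sixth inverts to a third.
And augmented becomes diminished under inversion, so we get a diminished third.

diminished 3rd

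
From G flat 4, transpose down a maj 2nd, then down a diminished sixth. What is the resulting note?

A 3

Down a major second from Gb4: Fb4 (2 semitones down).
Down a diminished sixth from Fb4: A3 (7 semitones down).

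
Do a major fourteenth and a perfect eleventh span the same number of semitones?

A major fourteenth is 23 semitones but a perfect eleventh is 17 semitones — different sizes.

No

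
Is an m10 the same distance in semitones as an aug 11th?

No

15 semitones (minor tenth) vs 18 semitones (augmented eleventh): not equal.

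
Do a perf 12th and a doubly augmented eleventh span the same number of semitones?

A perfect twelfth = 19 semitones = a doubly augmented eleventh; enharmonically equal.

Yes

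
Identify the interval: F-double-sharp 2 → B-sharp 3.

perfect eleventh

F to B spans four letter names (F-G-A-B), plus an octave — that makes it an eleventh of some quality.
The perfect eleventh spans 17 semitones, and F##2 to B#3 is exactly 17 semitones — so this is a perfect eleventh.
(Equivalently, a compound perfect fourth: a perfect fourth plus an octave.)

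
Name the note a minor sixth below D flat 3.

The sixth takes the letter from D down to F.
Moving 8 semitones down from Db3 (the size of a minor sixth) reaches F2.

F 2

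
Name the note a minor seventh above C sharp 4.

B 4

Seven letter names up from C: B.
A minor seventh spans 10 semitones, so from C#4 the target pitch is B4.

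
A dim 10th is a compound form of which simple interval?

d3

Take out an octave (7 from the number): 10 − 7 = 3.
Quality carries through unchanged, so the simple form is a diminished third.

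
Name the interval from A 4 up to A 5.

A to A is the same letter name, plus an octave — that makes it an octave of some quality.
The perfect octave spans 12 semitones, and A4 to A5 is exactly 12 semitones — so this is a perfect octave.

P8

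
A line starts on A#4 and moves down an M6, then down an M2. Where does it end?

B3

A#4 down a major sixth → C#4 (9 semitones).
A major second down from C#4 is B3.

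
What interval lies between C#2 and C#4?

C to C is the same letter name, plus 2 octaves: a fifteenth.
Counting semitones, C#2→C#4 is 24, which is the perfect fifteenth.
(Equivalently, a compound perfect octave: a perfect octave plus an octave.)

perfect 15th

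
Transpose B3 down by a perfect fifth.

Counting five letter names down from B lands on E.
A perfect fifth spans 7 semitones, so from B3 the target pitch is E3.

E3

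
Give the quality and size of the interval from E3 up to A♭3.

E to A spans four letter names (E-F-G-A) — that makes it a fourth of some quality.
A perfect fourth would be 5 semitones; E3 to Ab3 is 4, one semitone narrower, so the interval is diminished.

diminished 4th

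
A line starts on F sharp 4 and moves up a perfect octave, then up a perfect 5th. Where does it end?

Up a perfect octave from F#4: F#5 (12 semitones up).
F#5 up a perfect fifth → C#6 (7 semitones).

C sharp 6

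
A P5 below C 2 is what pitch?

F 1

The fifth takes the letter from C down to F.
Moving 7 semitones down from C2 (the size of a perfect fifth) reaches F1.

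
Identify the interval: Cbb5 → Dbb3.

m14

Descending from Cbb5 to Dbb3 is the same interval as ascending Dbb3 to Cbb5.
D to C spans seven letter names (D-E-F-G-A-B-C), plus an octave, so the interval is some kind of fourteenth.
At 22 semitones, Dbb3→Cbb5 falls one short of a major fourteenth: minor.
(Equivalently, a compound minor seventh: a minor seventh plus an octave.)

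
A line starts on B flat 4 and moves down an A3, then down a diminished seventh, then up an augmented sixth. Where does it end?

F sharp 4

An augmented third down from Bb4 is Gbb4.
Gbb4 down a diminished seventh → Ab3 (9 semitones).
Up an augmented sixth from Ab3: F#4 (10 semitones up).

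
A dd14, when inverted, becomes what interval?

First reduce the compound doubly diminished fourteenth to its simple form, a doubly diminished seventh.
The rule of nine gives the new number: 9 − 7 = 2, so a seventh becomes a second.
Quality inverts too: doubly diminished becomes doubly augmented. That makes the inversion a doubly augmented second.

AA2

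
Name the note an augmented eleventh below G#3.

Counting four letter names plus an octave down from G lands on D.
An augmented eleventh is 18 semitones; 18 semitones down from G#3 gives D2.

D2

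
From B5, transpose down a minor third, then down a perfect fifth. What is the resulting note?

B5 down a minor third → G#5 (3 semitones).
G#5 down a perfect fifth → C#5 (7 semitones).

C#5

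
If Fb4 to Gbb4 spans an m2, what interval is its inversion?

major 7th

Inverted interval numbers add to nine, so a second pairs with a seventh (2 + 7 = 9).
The quality also flips — minor becomes major — giving a major seventh.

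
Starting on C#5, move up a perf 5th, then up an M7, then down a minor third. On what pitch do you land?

Up a perfect fifth from C#5: G#5 (7 semitones up).
Up a major seventh from G#5: F##6 (11 semitones up).
F##6 down a minor third → D##6 (3 semitones).

D##6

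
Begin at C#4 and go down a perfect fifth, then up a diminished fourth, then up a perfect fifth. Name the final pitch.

F4

Down a perfect fifth from C#4: F#3 (7 semitones down).
Up a diminished fourth from F#3: Bb3 (4 semitones up).
Bb3 up a perfect fifth → F4 (7 semitones).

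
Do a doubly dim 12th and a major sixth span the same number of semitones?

A doubly diminished twelfth is 17 semitones but a major sixth is 9 semitones — different sizes.

No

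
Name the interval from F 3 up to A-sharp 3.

augmented third

F to A spans three letter names (F-G-A), so the interval is some kind of third.
The major third is 4 semitones; here we have 5, one semitone wider: augmented.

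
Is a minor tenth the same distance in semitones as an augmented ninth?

Yes

A minor tenth spans 15 semitones, and an augmented ninth also spans 15 semitones — they're enharmonic.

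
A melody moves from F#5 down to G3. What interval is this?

Descending from F#5 to G3 is the same interval as ascending G3 to F#5.
G to F spans seven letter names (G-A-B-C-D-E-F), plus an octave, so the interval is some kind of fourteenth.
G3 to F#5 is 23 semitones, matching the major fourteenth exactly, so the quality is major.
(Equivalently, a compound major seventh: a major seventh plus an octave.)

major fourteenth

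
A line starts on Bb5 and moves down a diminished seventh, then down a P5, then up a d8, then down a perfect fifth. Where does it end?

Bb4

Bb5 down a diminished seventh → C#5 (9 semitones).
C#5 down a perfect fifth → F#4 (7 semitones).
A diminished octave up from F#4 is F5.
F5 down a perfect fifth → Bb4 (7 semitones).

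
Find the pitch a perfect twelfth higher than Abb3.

Ebb5

Five letters up from A (plus an octave) reaches E.
A perfect twelfth spans 19 semitones, so from Abb3 the target pitch is Ebb5.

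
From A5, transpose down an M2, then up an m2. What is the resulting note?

Down a major second from A5: G5 (2 semitones down).
A minor second up from G5 is Ab5.

Ab5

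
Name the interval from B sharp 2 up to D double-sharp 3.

B to D spans three letter names (B-C-D): a third.
The major third spans 4 semitones, and B#2 to D##3 is exactly 4 semitones — so this is a major third.

major third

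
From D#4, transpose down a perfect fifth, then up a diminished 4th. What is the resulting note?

C4

Down a perfect fifth from D#4: G#3 (7 semitones down).
A diminished fourth up from G#3 is C4.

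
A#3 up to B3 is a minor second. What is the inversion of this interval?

major 7th

The rule of nine gives the new number: 9 − 2 = 7, so a second becomes a seventh.
And minor becomes major under inversion, so we get a major seventh.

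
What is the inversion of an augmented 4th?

diminished 5th

The rule of nine gives the new number: 9 − 4 = 5, so a fourth becomes a fifth.
Quality inverts too: augmented becomes diminished. That makes the inversion a diminished fifth.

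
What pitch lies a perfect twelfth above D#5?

A#6

Counting five letter names plus an octave up from D lands on A.
A perfect twelfth spans 19 semitones, so from D#5 the target pitch is A#6.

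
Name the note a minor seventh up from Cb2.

Counting seven letter names up from C lands on B.
A minor seventh spans 10 semitones, so from Cb2 the target pitch is Bbb2.

Bbb2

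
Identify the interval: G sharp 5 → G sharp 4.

P8

Descending from G#5 to G#4 is the same interval as ascending G#4 to G#5.
G to G is the same letter name, plus an octave: an octave.
Counting semitones, G#4→G#5 is 12, which is the perfect octave.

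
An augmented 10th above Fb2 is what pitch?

Counting three letter names plus an octave up from F lands on A.
Moving 17 semitones up from Fb2 (the size of an augmented tenth) reaches A3.

A3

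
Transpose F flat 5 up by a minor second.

G double-flat 5

The second takes the letter from F up to G.
A minor second spans 1 semitone, so from Fb5 the target pitch is Gbb5.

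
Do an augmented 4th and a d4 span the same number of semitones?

No

6 semitones (augmented fourth) vs 4 semitones (diminished fourth): not equal.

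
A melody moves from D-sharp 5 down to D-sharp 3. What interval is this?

perfect 15th

Descending from D#5 to D#3 is the same interval as ascending D#3 to D#5.
D to D is the same letter name, plus 2 octaves: a fifteenth.
D#3 to D#5 is 24 semitones, matching the perfect fifteenth exactly, so the quality is perfect.
(Equivalently, a compound perfect octave: a perfect octave plus an octave.)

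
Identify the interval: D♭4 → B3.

Descending from Db4 to B3 is the same interval as ascending B3 to Db4.
B to D spans three letter names (B-C-D): a third.
A major third would be 4 semitones; B3 to Db4 is 2, two semitones narrower, so the interval is diminished.

diminished 3rd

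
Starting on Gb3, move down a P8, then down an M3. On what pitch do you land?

Down a perfect octave from Gb3: Gb2 (12 semitones down).
Down a major third from Gb2: Ebb2 (4 semitones down).

Ebb2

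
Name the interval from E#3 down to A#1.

Descending from E#3 to A#1 is the same interval as ascending A#1 to E#3.
A to E spans five letter names (A-B-C-D-E), plus an octave: a twelfth.
The perfect twelfth spans 19 semitones, and A#1 to E#3 is exactly 19 semitones — so this is a perfect twelfth.
(Equivalently, a compound perfect fifth: a perfect fifth plus an octave.)

perfect 12th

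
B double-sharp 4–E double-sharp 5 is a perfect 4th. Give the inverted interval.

The rule of nine gives the new number: 9 − 4 = 5, so a fourth becomes a fifth.
The quality also flips — perfect stays perfect — giving a perfect fifth.

perfect fifth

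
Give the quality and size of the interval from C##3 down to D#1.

M14

Descending from C##3 to D#1 is the same interval as ascending D#1 to C##3.
D to C spans seven letter names (D-E-F-G-A-B-C), plus an octave, so the interval is some kind of fourteenth.
D#1 to C##3 is 23 semitones, matching the major fourteenth exactly, so the quality is major.
(Equivalently, a compound major seventh: a major seventh plus an octave.)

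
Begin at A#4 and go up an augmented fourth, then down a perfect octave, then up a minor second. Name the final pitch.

A#4 up an augmented fourth → D##5 (6 semitones).
A perfect octave down from D##5 is D##4.
D##4 up a minor second → E#4 (1 semitone).

E#4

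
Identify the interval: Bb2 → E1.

Descending from Bb2 to E1 is the same interval as ascending E1 to Bb2.
E to B spans five letter names (E-F-G-A-B), plus an octave: a twelfth.
A perfect twelfth would be 19 semitones; E1 to Bb2 is 18, one semitone narrower, so the interval is diminished.
(Equivalently, a compound diminished fifth: a diminished fifth plus an octave.)

diminished twelfth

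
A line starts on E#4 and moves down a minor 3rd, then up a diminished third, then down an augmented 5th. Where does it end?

Down a minor third from E#4: C##4 (3 semitones down).
Up a diminished third from C##4: E4 (2 semitones up).
E4 down an augmented fifth → Ab3 (8 semitones).

Ab3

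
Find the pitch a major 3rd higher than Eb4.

Counting three letter names up from E lands on G.
A major third spans 4 semitones, so from Eb4 the target pitch is G4.

G4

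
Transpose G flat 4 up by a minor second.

Two letter names up from G: A.
A minor second is 1 semitone; 1 semitone up from Gb4 gives Abb4.

A double-flat 4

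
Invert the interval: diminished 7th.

augmented 2nd

Inverted interval numbers add to nine, so a seventh pairs with a second (7 + 2 = 9).
Quality inverts too: diminished becomes augmented. That makes the inversion an augmented second.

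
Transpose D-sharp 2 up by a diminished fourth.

The fourth takes the letter from D up to G.
A diminished fourth is 4 semitones; 4 semitones up from D#2 gives G2.

G 2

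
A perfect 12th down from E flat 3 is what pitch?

A flat 1

Counting five letter names plus an octave down from E lands on A.
A perfect twelfth spans 19 semitones, so from Eb3 the target pitch is Ab1.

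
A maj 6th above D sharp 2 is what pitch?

B sharp 2

Six letter names up from D: B.
Moving 9 semitones up from D#2 (the size of a major sixth) reaches B#2.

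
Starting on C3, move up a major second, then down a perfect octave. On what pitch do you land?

A major second up from C3 is D3.
Down a perfect octave from D3: D2 (12 semitones down).

D2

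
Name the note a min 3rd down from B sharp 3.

G double-sharp 3

Counting three letter names down from B lands on G.
A minor third is 3 semitones; 3 semitones down from B#3 gives G##3.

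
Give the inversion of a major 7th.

m2

Interval numbers invert to sum to nine: 7 + 2 = 9, so a seventh inverts to a second.
And major becomes minor under inversion, so we get a minor second.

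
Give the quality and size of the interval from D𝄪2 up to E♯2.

D to E spans two letter names (D-E), so the interval is some kind of second.
D##2 to E#2 is 1 semitone, a half step short of the major second (2), so this is minor.

minor 2nd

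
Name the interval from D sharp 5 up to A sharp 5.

perfect 5th

D to A spans five letter names (D-E-F-G-A) — that makes it a fifth of some quality.
D#5 to A#5 is 7 semitones, matching the perfect fifth exactly, so the quality is perfect.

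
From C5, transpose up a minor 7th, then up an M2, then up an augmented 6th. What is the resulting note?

A minor seventh up from C5 is Bb5.
Bb5 up a major second → C6 (2 semitones).
An augmented sixth up from C6 is A#6.

A#6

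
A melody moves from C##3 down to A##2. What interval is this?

minor third

Descending from C##3 to A##2 is the same interval as ascending A##2 to C##3.
A to C spans three letter names (A-B-C), so the interval is some kind of third.
At 3 semitones, A##2→C##3 falls one short of a major third: minor.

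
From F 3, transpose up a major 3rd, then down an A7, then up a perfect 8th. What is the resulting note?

A major third up from F3 is A3.
An augmented seventh down from A3 is Bbb2.
Bbb2 up a perfect octave → Bbb3 (12 semitones).

B double-flat 3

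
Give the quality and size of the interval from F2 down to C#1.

Descending from F2 to C#1 is the same interval as ascending C#1 to F2.
C to F spans four letter names (C-D-E-F), plus an octave: an eleventh.
A perfect eleventh would be 17 semitones; C#1 to F2 is 16, one semitone narrower, so the interval is diminished.
(Equivalently, a compound diminished fourth: a diminished fourth plus an octave.)

diminished eleventh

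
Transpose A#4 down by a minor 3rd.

Three letter names down from A: F.
A minor third is 3 semitones; 3 semitones down from A#4 gives F##4.

F##4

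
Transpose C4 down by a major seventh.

Db3

Counting seven letter names down from C lands on D.
A major seventh is 11 semitones; 11 semitones down from C4 gives Db3.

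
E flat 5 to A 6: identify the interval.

A11

E to A spans four letter names (E-F-G-A), plus an octave — that makes it an eleventh of some quality.
The perfect eleventh is 17 semitones; here we have 18, one semitone wider: augmented.
(Equivalently, a compound augmented fourth: an augmented fourth plus an octave.)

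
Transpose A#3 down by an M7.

The seventh takes the letter from A down to B.
A major seventh is 11 semitones; 11 semitones down from A#3 gives B2.

B2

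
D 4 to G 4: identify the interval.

perfect fourth

D to G spans four letter names (D-E-F-G), so the interval is some kind of fourth.
The perfect fourth spans 5 semitones, and D4 to G4 is exactly 5 semitones — so this is a perfect fourth.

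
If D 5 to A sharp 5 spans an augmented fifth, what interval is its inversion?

d4

Inverted interval numbers add to nine, so a fifth pairs with a fourth (5 + 4 = 9).
And augmented becomes diminished under inversion, so we get a diminished fourth.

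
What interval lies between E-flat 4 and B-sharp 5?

E to B spans five letter names (E-F-G-A-B), plus an octave: a twelfth.
A perfect twelfth would be 19 semitones; Eb4 to B#5 is 21, two semitones wider, so the interval is doubly augmented.
(Equivalently, a compound doubly augmented fifth: a doubly augmented fifth plus an octave.)

AA12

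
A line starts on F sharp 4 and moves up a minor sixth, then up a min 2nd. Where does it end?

Up a minor sixth from F#4: D5 (8 semitones up).
D5 up a minor second → Eb5 (1 semitone).

E flat 5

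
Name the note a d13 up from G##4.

Six letters up from G (plus an octave) reaches E.
A diminished thirteenth spans 19 semitones, so from G##4 the target pitch is E6.

E6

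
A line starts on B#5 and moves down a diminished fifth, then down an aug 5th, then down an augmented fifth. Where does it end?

B#5 down a diminished fifth → E##5 (6 semitones).
E##5 down an augmented fifth → A#4 (8 semitones).
A#4 down an augmented fifth → D4 (8 semitones).

D4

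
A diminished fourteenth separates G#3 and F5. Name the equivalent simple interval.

d7

Subtracting seven from the interval number removes an octave: 14 − 7 = 7.
So a diminished fourteenth is an octave plus a diminished seventh. The quality is unchanged.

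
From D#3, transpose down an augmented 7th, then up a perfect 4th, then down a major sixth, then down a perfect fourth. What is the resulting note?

Gb1

Down an augmented seventh from D#3: Eb2 (12 semitones down).
A perfect fourth up from Eb2 is Ab2.
Down a major sixth from Ab2: Cb2 (9 semitones down).
Cb2 down a perfect fourth → Gb1 (5 semitones).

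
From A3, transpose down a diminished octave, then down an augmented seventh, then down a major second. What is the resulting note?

Down a diminished octave from A3: A#2 (11 semitones down).
Down an augmented seventh from A#2: Bb1 (12 semitones down).
Down a major second from Bb1: Ab1 (2 semitones down).

Ab1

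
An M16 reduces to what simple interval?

Each octave removed subtracts seven from the number: 16 − 14 = 2.
That makes a major sixteenth a compound major second — 2 octaves plus a major second.

major second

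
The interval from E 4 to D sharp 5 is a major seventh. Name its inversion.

minor 2nd

The rule of nine gives the new number: 9 − 7 = 2, so a seventh becomes a second.
Quality inverts too: major becomes minor. That makes the inversion a minor second.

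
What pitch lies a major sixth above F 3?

D 4

Six letter names up from F: D.
A major sixth is 9 semitones; 9 semitones up from F3 gives D4.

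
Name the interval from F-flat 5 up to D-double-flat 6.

minor sixth

F to D spans six letter names (F-G-A-B-C-D): a sixth.
Fb5 to Dbb6 is 8 semitones, a half step short of the major sixth (9), so this is minor.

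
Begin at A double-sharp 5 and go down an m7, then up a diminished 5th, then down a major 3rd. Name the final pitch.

A##5 down a minor seventh → B##4 (10 semitones).
B##4 up a diminished fifth → F##5 (6 semitones).
F##5 down a major third → D#5 (4 semitones).

D sharp 5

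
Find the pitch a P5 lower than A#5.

Counting five letter names down from A lands on D.
Moving 7 semitones down from A#5 (the size of a perfect fifth) reaches D#5.

D#5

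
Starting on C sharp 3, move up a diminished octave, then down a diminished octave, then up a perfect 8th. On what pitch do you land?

C sharp 4

Up a diminished octave from C#3: C4 (11 semitones up).
Down a diminished octave from C4: C#3 (11 semitones down).
Up a perfect octave from C#3: C#4 (12 semitones up).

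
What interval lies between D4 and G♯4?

A4

D to G spans four letter names (D-E-F-G) — that makes it a fourth of some quality.
A perfect fourth would be 5 semitones; D4 to G#4 is 6, one semitone wider, so the interval is augmented.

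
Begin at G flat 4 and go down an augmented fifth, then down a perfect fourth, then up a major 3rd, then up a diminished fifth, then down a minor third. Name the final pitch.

An augmented fifth down from Gb4 is Cbb4.
Cbb4 down a perfect fourth → Gbb3 (5 semitones).
A major third up from Gbb3 is Bbb3.
Up a diminished fifth from Bbb3: Fbb4 (6 semitones up).
Down a minor third from Fbb4: Dbb4 (3 semitones down).

D double-flat 4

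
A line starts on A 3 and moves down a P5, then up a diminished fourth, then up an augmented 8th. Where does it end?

G 4

A3 down a perfect fifth → D3 (7 semitones).
A diminished fourth up from D3 is Gb3.
Gb3 up an augmented octave → G4 (13 semitones).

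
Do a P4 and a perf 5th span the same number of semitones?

No

A perfect fourth is 5 semitones but a perfect fifth is 7 semitones — different sizes.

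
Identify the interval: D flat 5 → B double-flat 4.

Descending from Db5 to Bbb4 is the same interval as ascending Bbb4 to Db5.
B to D spans three letter names (B-C-D) — that makes it a third of some quality.
Counting semitones, Bbb4→Db5 is 4, which is the major third.

major third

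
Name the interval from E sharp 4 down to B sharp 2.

Descending from E#4 to B#2 is the same interval as ascending B#2 to E#4.
B to E spans four letter names (B-C-D-E), plus an octave: an eleventh.
Counting semitones, B#2→E#4 is 17, which is the perfect eleventh.
(Equivalently, a compound perfect fourth: a perfect fourth plus an octave.)

P11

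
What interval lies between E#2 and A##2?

E to A spans four letter names (E-F-G-A): a fourth.
The perfect fourth is 5 semitones; here we have 6, one semitone wider: augmented.

augmented 4th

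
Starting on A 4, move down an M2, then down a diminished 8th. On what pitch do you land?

Down a major second from A4: G4 (2 semitones down).
G4 down a diminished octave → G#3 (11 semitones).

G sharp 3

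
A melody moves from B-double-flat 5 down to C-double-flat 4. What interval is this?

Descending from Bbb5 to Cbb4 is the same interval as ascending Cbb4 to Bbb5.
C to B spans seven letter names (C-D-E-F-G-A-B), plus an octave — that makes it a fourteenth of some quality.
Counting semitones, Cbb4→Bbb5 is 23, which is the major fourteenth.
(Equivalently, a compound major seventh: a major seventh plus an octave.)

major fourteenth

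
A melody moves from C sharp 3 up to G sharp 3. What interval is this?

perfect 5th

C to G spans five letter names (C-D-E-F-G), so the interval is some kind of fifth.
C#3 to G#3 is 7 semitones, matching the perfect fifth exactly, so the quality is perfect.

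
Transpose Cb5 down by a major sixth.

Ebb4

Six letter names down from C: E.
A major sixth spans 9 semitones, so from Cb5 the target pitch is Ebb4.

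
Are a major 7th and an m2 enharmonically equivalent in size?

A major seventh is 11 semitones but a minor second is 1 semitone — different sizes.

No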